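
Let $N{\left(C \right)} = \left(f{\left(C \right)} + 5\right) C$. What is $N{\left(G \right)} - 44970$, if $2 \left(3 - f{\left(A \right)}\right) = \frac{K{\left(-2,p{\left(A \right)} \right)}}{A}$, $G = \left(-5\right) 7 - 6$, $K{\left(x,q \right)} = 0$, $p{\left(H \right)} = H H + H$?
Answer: $-45298$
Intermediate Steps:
$p{\left(H \right)} = H + H^{2}$ ($p{\left(H \right)} = H^{2} + H = H + H^{2}$)
$G = -41$ ($G = -35 - 6 = -41$)
$f{\left(A \right)} = 3$ ($f{\left(A \right)} = 3 - \frac{0 \frac{1}{A}}{2} = 3 - 0 = 3 + 0 = 3$)
$N{\left(C \right)} = 8 C$ ($N{\left(C \right)} = \left(3 + 5\right) C = 8 C$)
$N{\left(G \right)} - 44970 = 8 \left(-41\right) - 44970 = -328 - 44970 = -45298$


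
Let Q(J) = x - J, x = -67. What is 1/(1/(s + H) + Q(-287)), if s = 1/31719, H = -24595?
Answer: 780128804/171628305161 ≈ 0.0045455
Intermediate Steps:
s = 1/31719 ≈ 3.1527e-5
Q(J) = -67 - J
1/(1/(s + H) + Q(-287)) = 1/(1/(1/31719 - 24595) + (-67 - 1*(-287))) = 1/(1/(-780128804/31719) + (-67 + 287)) = 1/(-31719/780128804 + 220) = 1/(171628305161/780128804) = 780128804/171628305161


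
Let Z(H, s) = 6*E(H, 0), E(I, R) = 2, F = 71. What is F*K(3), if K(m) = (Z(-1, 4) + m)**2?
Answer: 15975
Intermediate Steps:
Z(H, s) = 12 (Z(H, s) = 6*2 = 12)
K(m) = (12 + m)**2
F*K(3) = 71*(12 + 3)**2 = 71*15**2 = 71*225 = 15975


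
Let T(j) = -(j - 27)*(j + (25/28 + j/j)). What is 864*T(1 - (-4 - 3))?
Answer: 1136808/7 ≈ 1.6240e+5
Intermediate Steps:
T(j) = -(-27 + j)*(53/28 + j) (T(j) = -(-27 + j)*(j + (25*(1/28) + 1)) = -(-27 + j)*(j + (25/28 + 1)) = -(-27 + j)*(j + 53/28) = -(-27 + j)*(53/28 + j))
864*T(1 - (-4 - 3)) = 864*(1431/28 - (1 - (-4 - 3))**2 + 703*(1 - (-4 - 3))/28) = 864*(1431/28 - (1 - 1*(-7))**2 + 703*(1 - 1*(-7))/28) = 864*(1431/28 - (1 + 7)**2 + 703*(1 + 7)/28) = 864*(1431/28 - 1*8**2 + (703/28)*8) = 864*(1431/28 - 1*64 + 1406/7) = 864*(1431/28 - 64 + 1406/7) = 864*(5263/28) = 1136808/7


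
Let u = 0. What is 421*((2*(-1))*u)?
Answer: 0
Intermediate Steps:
421*((2*(-1))*u) = 421*((2*(-1))*0) = 421*(-2*0) = 421*0 = 0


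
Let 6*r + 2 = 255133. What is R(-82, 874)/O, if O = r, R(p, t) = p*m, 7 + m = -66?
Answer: 35916/255131 ≈ 0.14077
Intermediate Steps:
r = 255131/6 (r = -⅓ + (⅙)*255133 = -⅓ + 255133/6 = 255131/6 ≈ 42522.)
m = -73 (m = -7 - 66 = -73)
R(p, t) = -73*p (R(p, t) = p*(-73) = -73*p)
O = 255131/6 ≈ 42522.
R(-82, 874)/O = (-73*(-82))/(255131/6) = 5986*(6/255131) = 35916/255131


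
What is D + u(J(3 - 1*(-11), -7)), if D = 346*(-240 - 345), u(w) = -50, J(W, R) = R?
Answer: -202460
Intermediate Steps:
D = -202410 (D = 346*(-585) = -202410)
D + u(J(3 - 1*(-11), -7)) = -202410 - 50 = -202460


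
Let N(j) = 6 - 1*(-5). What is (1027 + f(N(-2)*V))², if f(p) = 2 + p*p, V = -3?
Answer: 4485924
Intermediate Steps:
N(j) = 11 (N(j) = 6 + 5 = 11)
f(p) = 2 + p²
(1027 + f(N(-2)*V))² = (1027 + (2 + (11*(-3))²))² = (1027 + (2 + (-33)²))² = (1027 + (2 + 1089))² = (1027 + 1091)² = 2118² = 4485924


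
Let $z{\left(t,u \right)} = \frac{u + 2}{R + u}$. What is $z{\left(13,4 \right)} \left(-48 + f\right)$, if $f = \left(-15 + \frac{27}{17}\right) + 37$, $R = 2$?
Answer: $- \frac{415}{17} \approx -24.412$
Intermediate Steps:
$z{\left(t,u \right)} = 1$ ($z{\left(t,u \right)} = \frac{u + 2}{2 + u} = \frac{2 + u}{2 + u} = 1$)
$f = \frac{401}{17}$ ($f = \left(-15 + 27 \cdot \frac{1}{17}\right) + 37 = \left(-15 + \frac{27}{17}\right) + 37 = - \frac{228}{17} + 37 = \frac{401}{17} \approx 23.588$)
$z{\left(13,4 \right)} \left(-48 + f\right) = 1 \left(-48 + \frac{401}{17}\right) = 1 \left(- \frac{415}{17}\right) = - \frac{415}{17}$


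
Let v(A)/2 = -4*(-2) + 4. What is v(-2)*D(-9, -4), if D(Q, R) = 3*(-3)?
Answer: -216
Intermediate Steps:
D(Q, R) = -9
v(A) = 24 (v(A) = 2*(-4*(-2) + 4) = 2*(8 + 4) = 2*12 = 24)
v(-2)*D(-9, -4) = 24*(-9) = -216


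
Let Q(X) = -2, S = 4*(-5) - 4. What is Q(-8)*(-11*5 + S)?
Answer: 158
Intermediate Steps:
S = -24 (S = -20 - 4 = -24)
Q(-8)*(-11*5 + S) = -2*(-11*5 - 24) = -2*(-55 - 24) = -2*(-79) = 158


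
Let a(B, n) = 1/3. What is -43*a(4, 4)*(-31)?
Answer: 1333/3 ≈ 444.33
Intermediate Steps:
a(B, n) = ⅓
-43*a(4, 4)*(-31) = -43*⅓*(-31) = -43/3*(-31) = 1333/3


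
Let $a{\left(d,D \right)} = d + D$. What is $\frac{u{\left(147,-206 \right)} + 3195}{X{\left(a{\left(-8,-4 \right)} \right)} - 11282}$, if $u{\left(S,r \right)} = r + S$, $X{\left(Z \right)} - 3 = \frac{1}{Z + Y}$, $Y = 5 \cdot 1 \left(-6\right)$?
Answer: $- \frac{131712}{473719} \approx -0.27804$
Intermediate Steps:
$Y = -30$ ($Y = 5 \left(-6\right) = -30$)
$a{\left(d,D \right)} = D + d$
$X{\left(Z \right)} = 3 + \frac{1}{-30 + Z}$ ($X{\left(Z \right)} = 3 + \frac{1}{Z - 30} = 3 + \frac{1}{-30 + Z}$)
$u{\left(S,r \right)} = S + r$
$\frac{u{\left(147,-206 \right)} + 3195}{X{\left(a{\left(-8,-4 \right)} \right)} - 11282} = \frac{\left(147 - 206\right) + 3195}{\frac{-89 + 3 \left(-4 - 8\right)}{-30 - 12} - 11282} = \frac{-59 + 3195}{\frac{-89 + 3 \left(-12\right)}{-30 - 12} - 11282} = \frac{3136}{\frac{-89 - 36}{-42} - 11282} = \frac{3136}{\left(- \frac{1}{42}\right) \left(-125\right) - 11282} = \frac{3136}{\frac{125}{42} - 11282} = \frac{3136}{- \frac{473719}{42}} = 3136 \left(- \frac{42}{473719}\right) = - \frac{131712}{473719}$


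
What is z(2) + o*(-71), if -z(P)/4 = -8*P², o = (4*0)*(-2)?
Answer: 128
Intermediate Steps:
o = 0 (o = 0*(-2) = 0)
z(P) = 32*P² (z(P) = -(-32)*P² = 32*P²)
z(2) + o*(-71) = 32*2² + 0*(-71) = 32*4 + 0 = 128 + 0 = 128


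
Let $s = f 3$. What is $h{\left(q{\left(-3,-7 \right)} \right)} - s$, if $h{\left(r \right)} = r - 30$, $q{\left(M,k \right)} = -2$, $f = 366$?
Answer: $-1130$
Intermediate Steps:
$h{\left(r \right)} = -30 + r$
$s = 1098$ ($s = 366 \cdot 3 = 1098$)
$h{\left(q{\left(-3,-7 \right)} \right)} - s = \left(-30 - 2\right) - 1098 = -32 - 1098 = -1130$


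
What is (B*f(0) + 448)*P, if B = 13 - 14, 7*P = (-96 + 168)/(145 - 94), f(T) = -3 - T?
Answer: 10824/119 ≈ 90.958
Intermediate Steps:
P = 24/119 (P = ((-96 + 168)/(145 - 94))/7 = (72/51)/7 = (72*(1/51))/7 = (⅐)*(24/17) = 24/119 ≈ 0.20168)
B = -1
(B*f(0) + 448)*P = (-(-3 - 1*0) + 448)*(24/119) = (-(-3 + 0) + 448)*(24/119) = (-1*(-3) + 448)*(24/119) = (3 + 448)*(24/119) = 451*(24/119) = 10824/119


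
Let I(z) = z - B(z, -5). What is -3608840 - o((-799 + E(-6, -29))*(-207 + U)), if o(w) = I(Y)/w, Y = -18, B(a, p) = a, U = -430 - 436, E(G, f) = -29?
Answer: -3608840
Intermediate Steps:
U = -866
I(z) = 0 (I(z) = z - z = 0)
o(w) = 0 (o(w) = 0/w = 0)
-3608840 - o((-799 + E(-6, -29))*(-207 + U)) = -3608840 - 1*0 = -3608840 + 0 = -3608840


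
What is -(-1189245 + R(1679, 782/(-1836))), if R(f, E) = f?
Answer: 1187566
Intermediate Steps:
-(-1189245 + R(1679, 782/(-1836))) = -(-1189245 + 1679) = -1*(-1187566) = 1187566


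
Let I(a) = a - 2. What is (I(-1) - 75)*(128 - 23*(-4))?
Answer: -17160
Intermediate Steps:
I(a) = -2 + a
(I(-1) - 75)*(128 - 23*(-4)) = ((-2 - 1) - 75)*(128 - 23*(-4)) = (-3 - 75)*(128 + 92) = -78*220 = -17160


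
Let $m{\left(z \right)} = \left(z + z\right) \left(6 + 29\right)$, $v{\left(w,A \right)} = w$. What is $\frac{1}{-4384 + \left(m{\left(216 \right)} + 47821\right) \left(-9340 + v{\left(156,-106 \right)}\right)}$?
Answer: $- \frac{1}{578054528} \approx -1.7299 \cdot 10^{-9}$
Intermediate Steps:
$m{\left(z \right)} = 70 z$ ($m{\left(z \right)} = 2 z 35 = 70 z$)
$\frac{1}{-4384 + \left(m{\left(216 \right)} + 47821\right) \left(-9340 + v{\left(156,-106 \right)}\right)} = \frac{1}{-4384 + \left(70 \cdot 216 + 47821\right) \left(-9340 + 156\right)} = \frac{1}{-4384 + \left(15120 + 47821\right) \left(-9184\right)} = \frac{1}{-4384 + 62941 \left(-9184\right)} = \frac{1}{-4384 - 578050144} = \frac{1}{-578054528} = - \frac{1}{578054528}$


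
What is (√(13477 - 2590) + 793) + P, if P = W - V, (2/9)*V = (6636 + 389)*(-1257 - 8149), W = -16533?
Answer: 297331435 + √10887 ≈ 2.9733e+8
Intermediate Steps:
V = -297347175 (V = 9*((6636 + 389)*(-1257 - 8149))/2 = 9*(7025*(-9406))/2 = (9/2)*(-66077150) = -297347175)
P = 297330642 (P = -16533 - 1*(-297347175) = -16533 + 297347175 = 297330642)
(√(13477 - 2590) + 793) + P = (√(13477 - 2590) + 793) + 297330642 = (√10887 + 793) + 297330642 = (793 + √10887) + 297330642 = 297331435 + √10887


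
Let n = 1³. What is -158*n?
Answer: -158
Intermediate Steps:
n = 1
-158*n = -158*1 = -158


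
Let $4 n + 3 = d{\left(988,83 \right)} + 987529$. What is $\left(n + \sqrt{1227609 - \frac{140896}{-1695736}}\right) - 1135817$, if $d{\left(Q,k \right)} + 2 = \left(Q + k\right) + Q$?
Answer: $- \frac{3553685}{4} + \frac{\sqrt{1125642597161245}}{30281} \approx -8.8731 \cdot 10^{5}$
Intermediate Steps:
$d{\left(Q,k \right)} = -2 + k + 2 Q$ ($d{\left(Q,k \right)} = -2 + \left(\left(Q + k\right) + Q\right) = -2 + \left(k + 2 Q\right) = -2 + k + 2 Q$)
$n = \frac{989583}{4}$ ($n = - \frac{3}{4} + \frac{\left(-2 + 83 + 2 \cdot 988\right) + 987529}{4} = - \frac{3}{4} + \frac{\left(-2 + 83 + 1976\right) + 987529}{4} = - \frac{3}{4} + \frac{2057 + 987529}{4} = - \frac{3}{4} + \frac{1}{4} \cdot 989586 = - \frac{3}{4} + \frac{494793}{2} = \frac{989583}{4} \approx 2.474 \cdot 10^{5}$)
$\left(n + \sqrt{1227609 - \frac{140896}{-1695736}}\right) - 1135817 = \left(\frac{989583}{4} + \sqrt{1227609 - \frac{140896}{-1695736}}\right) - 1135817 = \left(\frac{989583}{4} + \sqrt{1227609 - - \frac{2516}{30281}}\right) - 1135817 = \left(\frac{989583}{4} + \sqrt{1227609 + \frac{2516}{30281}}\right) - 1135817 = \left(\frac{989583}{4} + \sqrt{\frac{37173230645}{30281}}\right) - 1135817 = \left(\frac{989583}{4} + \frac{\sqrt{1125642597161245}}{30281}\right) - 1135817 = - \frac{3553685}{4} + \frac{\sqrt{1125642597161245}}{30281}$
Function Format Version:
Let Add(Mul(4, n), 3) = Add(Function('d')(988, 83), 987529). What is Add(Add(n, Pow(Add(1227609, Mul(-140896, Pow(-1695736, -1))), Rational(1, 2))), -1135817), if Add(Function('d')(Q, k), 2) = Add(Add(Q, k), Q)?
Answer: Add(Rational(-3553685, 4), Mul(Rational(1, 30281), Pow(1125642597161245, Rational(1, 2)))) ≈ -8.8731e+5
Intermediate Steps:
Function('d')(Q, k) = Add(-2, k, Mul(2, Q)) (Function('d')(Q, k) = Add(-2, Add(Add(Q, k), Q)) = Add(-2, Add(k, Mul(2, Q))) = Add(-2, k, Mul(2, Q)))
n = Rational(989583, 4) (n = Add(Rational(-3, 4), Mul(Rational(1, 4), Add(Add(-2, 83, Mul(2, 988)), 987529))) = Add(Rational(-3, 4), Mul(Rational(1, 4), Add(Add(-2, 83, 1976), 987529))) = Add(Rational(-3, 4), Mul(Rational(1, 4), Add(2057, 987529))) = Add(Rational(-3, 4), Mul(Rational(1, 4), 989586)) = Add(Rational(-3, 4), Rational(494793, 2)) = Rational(989583, 4) ≈ 2.4740e+5)
Add(Add(n, Pow(Add(1227609, Mul(-140896, Pow(-1695736, -1))), Rational(1, 2))), -1135817) = Add(Add(Rational(989583, 4), Pow(Add(1227609, Mul(-140896, Pow(-1695736, -1))), Rational(1, 2))), -1135817) = Add(Add(Rational(989583, 4), Pow(Add(1227609, Mul(-140896, Rational(-1, 1695736))), Rational(1, 2))), -1135817) = Add(Add(Rational(989583, 4), Pow(Add(1227609, Rational(2516, 30281)), Rational(1, 2))), -1135817) = Add(Add(Rational(989583, 4), Pow(Rational(37173230645, 30281), Rational(1, 2))), -1135817) = Add(Add(Rational(989583, 4), Mul(Rational(1, 30281), Pow(1125642597161245, Rational(1, 2)))), -1135817) = Add(Rational(-3553685, 4), Mul(Rational(1, 30281), Pow(1125642597161245, Rational(1, 2))))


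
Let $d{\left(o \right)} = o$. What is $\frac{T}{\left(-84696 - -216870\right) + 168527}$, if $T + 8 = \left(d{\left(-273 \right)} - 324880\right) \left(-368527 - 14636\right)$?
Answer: $\frac{124586598931}{300701} \approx 4.1432 \cdot 10^{5}$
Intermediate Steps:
$T = 124586598931$ ($T = -8 + \left(-273 - 324880\right) \left(-368527 - 14636\right) = -8 - -124586598939 = -8 + 124586598939 = 124586598931$)
$\frac{T}{\left(-84696 - -216870\right) + 168527} = \frac{124586598931}{\left(-84696 - -216870\right) + 168527} = \frac{124586598931}{\left(-84696 + 216870\right) + 168527} = \frac{124586598931}{132174 + 168527} = \frac{124586598931}{300701}$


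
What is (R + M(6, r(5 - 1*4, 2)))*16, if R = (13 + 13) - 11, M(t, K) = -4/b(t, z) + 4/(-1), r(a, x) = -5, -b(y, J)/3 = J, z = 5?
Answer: 2704/15 ≈ 180.27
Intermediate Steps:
b(y, J) = -3*J
M(t, K) = -56/15 (M(t, K) = -4/((-3*5)) + 4/(-1) = -4/(-15) + 4*(-1) = -4*(-1/15) - 4 = 4/15 - 4 = -56/15)
R = 15 (R = 26 - 11 = 15)
(R + M(6, r(5 - 1*4, 2)))*16 = (15 - 56/15)*16 = (169/15)*16 = 2704/15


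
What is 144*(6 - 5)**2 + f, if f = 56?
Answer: 200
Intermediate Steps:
144*(6 - 5)**2 + f = 144*(6 - 5)**2 + 56 = 144*1**2 + 56 = 144*1 + 56 = 144 + 56 = 200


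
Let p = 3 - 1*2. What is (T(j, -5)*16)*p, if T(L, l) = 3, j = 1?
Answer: 48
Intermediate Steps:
p = 1 (p = 3 - 2 = 1)
(T(j, -5)*16)*p = (3*16)*1 = 48*1 = 48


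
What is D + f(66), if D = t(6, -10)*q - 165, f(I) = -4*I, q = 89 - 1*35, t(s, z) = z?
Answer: -969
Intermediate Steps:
q = 54 (q = 89 - 35 = 54)
D = -705 (D = -10*54 - 165 = -540 - 165 = -705)
D + f(66) = -705 - 4*66 = -705 - 264 = -969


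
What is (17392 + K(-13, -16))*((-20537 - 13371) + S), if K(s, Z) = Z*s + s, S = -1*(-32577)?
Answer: -23408297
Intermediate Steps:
S = 32577
K(s, Z) = s + Z*s
(17392 + K(-13, -16))*((-20537 - 13371) + S) = (17392 - 13*(1 - 16))*((-20537 - 13371) + 32577) = (17392 - 13*(-15))*(-33908 + 32577) = (17392 + 195)*(-1331) = 17587*(-1331) = -23408297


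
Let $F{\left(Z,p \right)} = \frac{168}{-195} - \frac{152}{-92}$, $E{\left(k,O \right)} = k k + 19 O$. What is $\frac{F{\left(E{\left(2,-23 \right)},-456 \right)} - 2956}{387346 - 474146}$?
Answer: $\frac{2209019}{64883000} \approx 0.034046$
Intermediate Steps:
$E{\left(k,O \right)} = k^{2} + 19 O$
$F{\left(Z,p \right)} = \frac{1182}{1495}$ ($F{\left(Z,p \right)} = 168 \left(- \frac{1}{195}\right) - - \frac{38}{23} = - \frac{56}{65} + \frac{38}{23} = \frac{1182}{1495}$)
$\frac{F{\left(E{\left(2,-23 \right)},-456 \right)} - 2956}{387346 - 474146} = \frac{\frac{1182}{1495} - 2956}{387346 - 474146} = - \frac{4418038}{1495 \left(-86800\right)} = \left(- \frac{4418038}{1495}\right) \left(- \frac{1}{86800}\right) = \frac{2209019}{64883000}$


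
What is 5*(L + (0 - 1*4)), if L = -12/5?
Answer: -32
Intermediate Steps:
L = -12/5 (L = -12*⅕ = -12/5 ≈ -2.4000)
5*(L + (0 - 1*4)) = 5*(-12/5 + (0 - 1*4)) = 5*(-12/5 + (0 - 4)) = 5*(-12/5 - 4) = 5*(-32/5) = -32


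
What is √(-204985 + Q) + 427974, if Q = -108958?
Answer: 427974 + 7*I*√6407 ≈ 4.2797e+5 + 560.31*I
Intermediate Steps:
√(-204985 + Q) + 427974 = √(-204985 - 108958) + 427974 = √(-313943) + 427974 = 7*I*√6407 + 427974 = 427974 + 7*I*√6407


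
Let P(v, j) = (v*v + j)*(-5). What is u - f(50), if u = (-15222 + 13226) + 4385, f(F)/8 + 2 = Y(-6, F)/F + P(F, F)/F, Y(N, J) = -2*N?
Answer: 111077/25 ≈ 4443.1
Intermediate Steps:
P(v, j) = -5*j - 5*v² (P(v, j) = (v² + j)*(-5) = (j + v²)*(-5) = -5*j - 5*v²)
f(F) = -16 + 96/F + 8*(-5*F - 5*F²)/F (f(F) = -16 + 8*((-2*(-6))/F + (-5*F - 5*F²)/F) = -16 + 8*(12/F + (-5*F - 5*F²)/F) = -16 + (96/F + 8*(-5*F - 5*F²)/F) = -16 + 96/F + 8*(-5*F - 5*F²)/F)
u = 2389 (u = -1996 + 4385 = 2389)
u - f(50) = 2389 - (-56 - 40*50 + 96/50) = 2389 - (-56 - 2000 + 96*(1/50)) = 2389 - (-56 - 2000 + 48/25) = 2389 - 1*(-51352/25) = 2389 + 51352/25 = 111077/25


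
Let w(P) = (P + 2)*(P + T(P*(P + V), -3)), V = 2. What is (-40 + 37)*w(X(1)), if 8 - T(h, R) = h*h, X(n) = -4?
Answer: -360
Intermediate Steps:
T(h, R) = 8 - h² (T(h, R) = 8 - h*h = 8 - h²)
w(P) = (2 + P)*(8 + P - P²*(2 + P)²) (w(P) = (P + 2)*(P + (8 - (P*(P + 2))²)) = (2 + P)*(P + (8 - (P*(2 + P))²)) = (2 + P)*(P + (8 - P²*(2 + P)²)) = (2 + P)*(8 + P - P²*(2 + P)²))
(-40 + 37)*w(X(1)) = (-40 + 37)*(16 - 1*(-4)⁵ - 12*(-4)³ - 7*(-4)² - 6*(-4)⁴ + 10*(-4)) = -3*(16 - 1*(-1024) - 12*(-64) - 7*16 - 6*256 - 40) = -3*(16 + 1024 + 768 - 112 - 1536 - 40) = -3*120 = -360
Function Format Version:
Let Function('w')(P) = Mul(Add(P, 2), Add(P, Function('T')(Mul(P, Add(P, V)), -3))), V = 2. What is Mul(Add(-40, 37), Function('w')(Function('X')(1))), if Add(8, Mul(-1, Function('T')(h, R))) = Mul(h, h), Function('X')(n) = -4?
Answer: -360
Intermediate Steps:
Function('T')(h, R) = Add(8, Mul(-1, Pow(h, 2))) (Function('T')(h, R) = Add(8, Mul(-1, Mul(h, h))) = Add(8, Mul(-1, Pow(h, 2))))
Function('w')(P) = Mul(Add(2, P), Add(8, P, Mul(-1, Pow(P, 2), Pow(Add(2, P), 2)))) (Function('w')(P) = Mul(Add(P, 2), Add(P, Add(8, Mul(-1, Pow(Mul(P, Add(P, 2)), 2))))) = Mul(Add(2, P), Add(P, Add(8, Mul(-1, Pow(Mul(P, Add(2, P)), 2))))) = Mul(Add(2, P), Add(P, Add(8, Mul(-1, Mul(Pow(P, 2), Pow(Add(2, P), 2)))))) = Mul(Add(2, P), Add(P, Add(8, Mul(-1, Pow(P, 2), Pow(Add(2, P), 2))))) = Mul(Add(2, P), Add(8, P, Mul(-1, Pow(P, 2), Pow(Add(2, P), 2)))))
Mul(Add(-40, 37), Function('w')(Function('X')(1))) = Mul(Add(-40, 37), Add(16, Mul(-1, Pow(-4, 5)), Mul(-12, Pow(-4, 3)), Mul(-7, Pow(-4, 2)), Mul(-6, Pow(-4, 4)), Mul(10, -4))) = Mul(-3, Add(16, Mul(-1, -1024), Mul(-12, -64), Mul(-7, 16), Mul(-6, 256), -40)) = Mul(-3, Add(16, 1024, 768, -112, -1536, -40)) = Mul(-3, 120) = -360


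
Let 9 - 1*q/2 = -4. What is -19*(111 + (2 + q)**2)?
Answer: -17005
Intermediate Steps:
q = 26 (q = 18 - 2*(-4) = 18 + 8 = 26)
-19*(111 + (2 + q)**2) = -19*(111 + (2 + 26)**2) = -19*(111 + 28**2) = -19*(111 + 784) = -19*895 = -17005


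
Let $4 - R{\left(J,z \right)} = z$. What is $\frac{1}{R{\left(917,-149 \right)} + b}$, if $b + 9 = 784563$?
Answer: $\frac{1}{784707} \approx 1.2744 \cdot 10^{-6}$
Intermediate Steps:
$b = 784554$ ($b = -9 + 784563 = 784554$)
$R{\left(J,z \right)} = 4 - z$
$\frac{1}{R{\left(917,-149 \right)} + b} = \frac{1}{\left(4 - -149\right) + 784554} = \frac{1}{\left(4 + 149\right) + 784554} = \frac{1}{153 + 784554} = \frac{1}{784707}$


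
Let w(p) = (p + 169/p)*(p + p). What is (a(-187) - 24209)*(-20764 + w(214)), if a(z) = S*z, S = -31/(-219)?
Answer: -125906128096/73 ≈ -1.7247e+9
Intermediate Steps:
w(p) = 2*p*(p + 169/p) (w(p) = (p + 169/p)*(2*p) = 2*p*(p + 169/p))
S = 31/219 (S = -31*(-1/219) = 31/219 ≈ 0.14155)
a(z) = 31*z/219
(a(-187) - 24209)*(-20764 + w(214)) = ((31/219)*(-187) - 24209)*(-20764 + (338 + 2*214²)) = (-5797/219 - 24209)*(-20764 + (338 + 2*45796)) = -5307568*(-20764 + (338 + 91592))/219 = -5307568*(-20764 + 91930)/219 = -5307568/219*71166 = -125906128096/73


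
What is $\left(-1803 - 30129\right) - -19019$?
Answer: $-12913$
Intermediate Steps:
$\left(-1803 - 30129\right) - -19019 = -31932 + 19019 = -12913$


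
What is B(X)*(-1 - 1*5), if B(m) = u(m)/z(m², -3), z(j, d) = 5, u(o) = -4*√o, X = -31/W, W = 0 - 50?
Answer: 12*√62/25 ≈ 3.7795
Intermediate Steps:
W = -50
X = 31/50 (X = -31/(-50) = -31*(-1/50) = 31/50 ≈ 0.62000)
B(m) = -4*√m/5
B(X)*(-1 - 1*5) = (-2*√62/25)*(-1 - 1*5) = (-2*√62/25)*(-1 - 5) = -2*√62/25*(-6) = 12*√62/25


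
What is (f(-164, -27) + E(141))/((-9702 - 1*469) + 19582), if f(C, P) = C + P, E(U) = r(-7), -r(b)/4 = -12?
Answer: -143/9411 ≈ -0.015195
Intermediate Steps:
r(b) = 48 (r(b) = -4*(-12) = 48)
E(U) = 48
(f(-164, -27) + E(141))/((-9702 - 1*469) + 19582) = ((-164 - 27) + 48)/((-9702 - 1*469) + 19582) = (-191 + 48)/((-9702 - 469) + 19582) = -143/(-10171 + 19582) = -143/9411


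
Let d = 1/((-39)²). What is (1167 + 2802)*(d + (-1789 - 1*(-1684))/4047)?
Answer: -22881726/227981 ≈ -100.37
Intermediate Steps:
d = 1/1521 ≈ 0.00065746
(1167 + 2802)*(d + (-1789 - 1*(-1684))/4047) = (1167 + 2802)*(1/1521 + (-1789 - 1*(-1684))/4047) = 3969*(1/1521 + (-1789 + 1684)*(1/4047)) = 3969*(1/1521 - 105*1/4047) = 3969*(1/1521 - 35/1349) = 3969*(-51886/2051829) = -22881726/227981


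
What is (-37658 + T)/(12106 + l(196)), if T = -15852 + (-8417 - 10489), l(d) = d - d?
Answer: -36208/6053 ≈ -5.9818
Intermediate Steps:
l(d) = 0
T = -34758 (T = -15852 - 18906 = -34758)
(-37658 + T)/(12106 + l(196)) = (-37658 - 34758)/(12106 + 0) = -72416/12106 = -72416*1/12106 = -36208/6053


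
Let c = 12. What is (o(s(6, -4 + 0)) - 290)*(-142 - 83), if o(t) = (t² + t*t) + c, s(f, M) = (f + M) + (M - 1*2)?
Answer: 55350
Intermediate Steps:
s(f, M) = -2 + f + 2*M (s(f, M) = (M + f) + (M - 2) = (M + f) + (-2 + M) = -2 + f + 2*M)
o(t) = 12 + 2*t² (o(t) = (t² + t*t) + 12 = (t² + t²) + 12 = 2*t² + 12 = 12 + 2*t²)
(o(s(6, -4 + 0)) - 290)*(-142 - 83) = ((12 + 2*(-2 + 6 + 2*(-4 + 0))²) - 290)*(-142 - 83) = ((12 + 2*(-2 + 6 + 2*(-4))²) - 290)*(-225) = ((12 + 2*(-2 + 6 - 8)²) - 290)*(-225) = ((12 + 2*(-4)²) - 290)*(-225) = ((12 + 2*16) - 290)*(-225) = ((12 + 32) - 290)*(-225) = (44 - 290)*(-225) = -246*(-225) = 55350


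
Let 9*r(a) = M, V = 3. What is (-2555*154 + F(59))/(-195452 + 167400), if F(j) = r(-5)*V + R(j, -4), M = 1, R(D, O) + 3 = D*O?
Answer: 590563/42078 ≈ 14.035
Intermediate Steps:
R(D, O) = -3 + D*O
r(a) = ⅑ (r(a) = (⅑)*1 = ⅑)
F(j) = -8/3 - 4*j (F(j) = (⅑)*3 + (-3 + j*(-4)) = ⅓ + (-3 - 4*j) = -8/3 - 4*j)
(-2555*154 + F(59))/(-195452 + 167400) = (-2555*154 + (-8/3 - 4*59))/(-195452 + 167400) = (-393470 + (-8/3 - 236))/(-28052) = (-393470 - 716/3)*(-1/28052) = -1181126/3*(-1/28052) = 590563/42078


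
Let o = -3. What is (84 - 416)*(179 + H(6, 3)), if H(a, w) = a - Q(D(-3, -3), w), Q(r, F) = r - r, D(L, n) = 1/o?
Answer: -61420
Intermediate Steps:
D(L, n) = -⅓ (D(L, n) = 1/(-3) = -⅓)
Q(r, F) = 0
H(a, w) = a (H(a, w) = a - 1*0 = a + 0 = a)
(84 - 416)*(179 + H(6, 3)) = (84 - 416)*(179 + 6) = -332*185 = -61420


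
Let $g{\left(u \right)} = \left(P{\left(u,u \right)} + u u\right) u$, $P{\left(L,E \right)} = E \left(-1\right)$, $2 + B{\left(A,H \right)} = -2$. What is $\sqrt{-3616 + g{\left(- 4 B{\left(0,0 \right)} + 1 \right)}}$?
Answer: $12 \sqrt{7} \approx 31.749$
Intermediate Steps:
$B{\left(A,H \right)} = -4$ ($B{\left(A,H \right)} = -2 - 2 = -4$)
$P{\left(L,E \right)} = - E$
$g{\left(u \right)} = u \left(u^{2} - u\right)$ ($g{\left(u \right)} = \left(- u + u u\right) u = \left(- u + u^{2}\right) u = \left(u^{2} - u\right) u = u \left(u^{2} - u\right)$)
$\sqrt{-3616 + g{\left(- 4 B{\left(0,0 \right)} + 1 \right)}} = \sqrt{-3616 + \left(\left(-4\right) \left(-4\right) + 1\right)^{2} \left(-1 + \left(\left(-4\right) \left(-4\right) + 1\right)\right)} = \sqrt{-3616 + \left(16 + 1\right)^{2} \left(-1 + \left(16 + 1\right)\right)} = \sqrt{-3616 + 17^{2} \left(-1 + 17\right)} = \sqrt{-3616 + 289 \cdot 16} = \sqrt{-3616 + 4624} = \sqrt{1008} = 12 \sqrt{7}$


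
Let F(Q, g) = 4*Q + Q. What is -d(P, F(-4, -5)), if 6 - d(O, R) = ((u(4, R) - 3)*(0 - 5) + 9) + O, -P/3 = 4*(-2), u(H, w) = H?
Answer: 22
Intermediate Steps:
P = 24 (P = -12*(-2) = -3*(-8) = 24)
F(Q, g) = 5*Q
d(O, R) = 2 - O (d(O, R) = 6 - (((4 - 3)*(0 - 5) + 9) + O) = 6 - ((1*(-5) + 9) + O) = 6 - ((-5 + 9) + O) = 6 - (4 + O) = 6 + (-4 - O) = 2 - O)
-d(P, F(-4, -5)) = -(2 - 1*24) = -(2 - 24) = -1*(-22) = 22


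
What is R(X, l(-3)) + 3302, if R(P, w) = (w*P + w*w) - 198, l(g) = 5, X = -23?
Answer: 3014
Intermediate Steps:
R(P, w) = -198 + w² + P*w (R(P, w) = (P*w + w²) - 198 = (w² + P*w) - 198 = -198 + w² + P*w)
R(X, l(-3)) + 3302 = (-198 + 5² - 23*5) + 3302 = (-198 + 25 - 115) + 3302 = -288 + 3302 = 3014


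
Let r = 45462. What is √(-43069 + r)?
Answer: √2393 ≈ 48.918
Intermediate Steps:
√(-43069 + r) = √(-43069 + 45462) = √2393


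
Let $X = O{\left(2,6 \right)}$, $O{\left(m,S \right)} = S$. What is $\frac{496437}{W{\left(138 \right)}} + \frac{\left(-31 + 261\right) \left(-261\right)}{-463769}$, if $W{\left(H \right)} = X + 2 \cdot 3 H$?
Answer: $\frac{76760718691}{128927782} \approx 595.38$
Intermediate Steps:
$X = 6$
$W{\left(H \right)} = 6 + 6 H$ ($W{\left(H \right)} = 6 + 2 \cdot 3 H = 6 + 6 H$)
$\frac{496437}{W{\left(138 \right)}} + \frac{\left(-31 + 261\right) \left(-261\right)}{-463769} = \frac{496437}{6 + 6 \cdot 138} + \frac{\left(-31 + 261\right) \left(-261\right)}{-463769} = \frac{496437}{6 + 828} + 230 \left(-261\right) \left(- \frac{1}{463769}\right) = \frac{496437}{834} - - \frac{60030}{463769} = 496437 \cdot \frac{1}{834} + \frac{60030}{463769} = \frac{165479}{278} + \frac{60030}{463769} = \frac{76760718691}{128927782}$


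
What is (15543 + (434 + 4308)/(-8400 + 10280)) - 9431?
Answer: 5747651/940 ≈ 6114.5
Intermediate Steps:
(15543 + (434 + 4308)/(-8400 + 10280)) - 9431 = (15543 + 4742/1880) - 9431 = (15543 + 4742*(1/1880)) - 9431 = (15543 + 2371/940) - 9431 = 14612791/940 - 9431 = 5747651/940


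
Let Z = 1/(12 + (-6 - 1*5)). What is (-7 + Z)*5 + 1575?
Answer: 1545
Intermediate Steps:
Z = 1 (Z = 1/(12 + (-6 - 5)) = 1/(12 - 11) = 1/1 = 1)
(-7 + Z)*5 + 1575 = (-7 + 1)*5 + 1575 = -6*5 + 1575 = -30 + 1575 = 1545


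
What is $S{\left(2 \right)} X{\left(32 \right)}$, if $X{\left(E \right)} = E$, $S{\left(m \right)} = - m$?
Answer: $-64$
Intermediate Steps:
$S{\left(2 \right)} X{\left(32 \right)} = \left(-1\right) 2 \cdot 32 = \left(-2\right) 32 = -64$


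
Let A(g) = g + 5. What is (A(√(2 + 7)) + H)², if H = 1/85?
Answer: 463761/7225 ≈ 64.188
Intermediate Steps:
H = 1/85 ≈ 0.011765
A(g) = 5 + g
(A(√(2 + 7)) + H)² = ((5 + √(2 + 7)) + 1/85)² = ((5 + √9) + 1/85)² = ((5 + 3) + 1/85)² = (8 + 1/85)² = (681/85)² = 463761/7225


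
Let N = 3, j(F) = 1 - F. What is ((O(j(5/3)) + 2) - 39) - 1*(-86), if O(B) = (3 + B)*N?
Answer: 56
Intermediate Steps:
O(B) = 9 + 3*B (O(B) = (3 + B)*3 = 9 + 3*B)
((O(j(5/3)) + 2) - 39) - 1*(-86) = (((9 + 3*(1 - 5/3)) + 2) - 39) - 1*(-86) = (((9 + 3*(1 - 5/3)) + 2) - 39) + 86 = (((9 + 3*(-⅔)) + 2) - 39) + 86 = (((9 - 2) + 2) - 39) + 86 = ((7 + 2) - 39) + 86 = (9 - 39) + 86 = -30 + 86 = 56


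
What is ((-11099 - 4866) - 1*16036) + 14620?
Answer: -17381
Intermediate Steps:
((-11099 - 4866) - 1*16036) + 14620 = (-15965 - 16036) + 14620 = -32001 + 14620 = -17381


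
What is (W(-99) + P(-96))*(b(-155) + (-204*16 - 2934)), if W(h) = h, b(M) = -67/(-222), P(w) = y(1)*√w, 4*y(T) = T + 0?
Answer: 45404337/74 - 1375889*I*√6/222 ≈ 6.1357e+5 - 15181.0*I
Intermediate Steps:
y(T) = T/4 (y(T) = (T + 0)/4 = T/4)
P(w) = √w/4 (P(w) = ((¼)*1)*√w = √w/4)
b(M) = 67/222 (b(M) = -67*(-1/222) = 67/222)
(W(-99) + P(-96))*(b(-155) + (-204*16 - 2934)) = (-99 + √(-96)/4)*(67/222 + (-204*16 - 2934)) = (-99 + (4*I*√6)/4)*(67/222 + (-3264 - 2934)) = (-99 + I*√6)*(67/222 - 6198) = (-99 + I*√6)*(-1375889/222) = 45404337/74 - 1375889*I*√6/222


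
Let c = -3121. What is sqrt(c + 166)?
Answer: I*sqrt(2955) ≈ 54.36*I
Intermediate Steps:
sqrt(c + 166) = sqrt(-3121 + 166) = sqrt(-2955) = I*sqrt(2955)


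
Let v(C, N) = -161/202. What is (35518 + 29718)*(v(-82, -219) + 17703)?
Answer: 116636912210/101 ≈ 1.1548e+9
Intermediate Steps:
v(C, N) = -161/202 (v(C, N) = -161*1/202 = -161/202)
(35518 + 29718)*(v(-82, -219) + 17703) = (35518 + 29718)*(-161/202 + 17703) = 65236*(3575845/202) = 116636912210/101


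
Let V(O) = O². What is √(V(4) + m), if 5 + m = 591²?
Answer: 2*√87323 ≈ 591.01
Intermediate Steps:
m = 349276 (m = -5 + 591² = -5 + 349281 = 349276)
√(V(4) + m) = √(4² + 349276) = √(16 + 349276) = √349292 = 2*√87323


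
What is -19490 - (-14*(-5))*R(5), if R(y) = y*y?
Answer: -21240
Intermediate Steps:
R(y) = y²
-19490 - (-14*(-5))*R(5) = -19490 - (-14*(-5))*5² = -19490 - 70*25 = -19490 - 1*1750 = -19490 - 1750 = -21240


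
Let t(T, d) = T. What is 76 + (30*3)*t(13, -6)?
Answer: 1246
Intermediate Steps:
76 + (30*3)*t(13, -6) = 76 + (30*3)*13 = 76 + 90*13 = 76 + 1170 = 1246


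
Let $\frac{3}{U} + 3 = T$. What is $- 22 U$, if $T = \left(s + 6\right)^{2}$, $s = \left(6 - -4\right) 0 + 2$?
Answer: $- \frac{66}{61} \approx -1.082$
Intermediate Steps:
$s = 2$ ($s = \left(6 + 4\right) 0 + 2 = 10 \cdot 0 + 2 = 0 + 2 = 2$)
$T = 64$ ($T = \left(2 + 6\right)^{2} = 8^{2} = 64$)
$U = \frac{3}{61}$ ($U = \frac{3}{-3 + 64} = \frac{3}{61} \approx 0.04918$)
$- 22 U = \left(-22\right) \frac{3}{61} = - \frac{66}{61}$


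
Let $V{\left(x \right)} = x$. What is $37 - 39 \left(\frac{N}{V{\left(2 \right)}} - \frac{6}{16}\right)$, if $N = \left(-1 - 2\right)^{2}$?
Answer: $- \frac{991}{8} \approx -123.88$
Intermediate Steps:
$N = 9$ ($N = \left(-3\right)^{2} = 9$)
$37 - 39 \left(\frac{N}{V{\left(2 \right)}} - \frac{6}{16}\right) = 37 - 39 \left(\frac{9}{2} - \frac{6}{16}\right) = 37 - 39 \left(9 \cdot \frac{1}{2} - \frac{3}{8}\right) = 37 - 39 \left(\frac{9}{2} - \frac{3}{8}\right) = 37 - \frac{1287}{8} = - \frac{991}{8}$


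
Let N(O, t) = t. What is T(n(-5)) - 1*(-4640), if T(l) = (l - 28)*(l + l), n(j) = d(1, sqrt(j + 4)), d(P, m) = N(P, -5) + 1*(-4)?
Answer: 5306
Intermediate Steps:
d(P, m) = -9 (d(P, m) = -5 + 1*(-4) = -5 - 4 = -9)
n(j) = -9
T(l) = 2*l*(-28 + l) (T(l) = (-28 + l)*(2*l) = 2*l*(-28 + l))
T(n(-5)) - 1*(-4640) = 2*(-9)*(-28 - 9) - 1*(-4640) = 2*(-9)*(-37) + 4640 = 666 + 4640 = 5306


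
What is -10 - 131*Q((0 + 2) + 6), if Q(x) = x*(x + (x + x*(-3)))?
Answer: 8374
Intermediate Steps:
Q(x) = -x² (Q(x) = x*(x + (x - 3*x)) = x*(x - 2*x) = x*(-x) = -x²)
-10 - 131*Q((0 + 2) + 6) = -10 - (-131)*((0 + 2) + 6)² = -10 - (-131)*(2 + 6)² = -10 - (-131)*8² = -10 - (-131)*64 = -10 - 131*(-64) = -10 + 8384 = 8374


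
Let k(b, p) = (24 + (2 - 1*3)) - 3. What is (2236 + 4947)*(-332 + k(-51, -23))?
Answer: -2241096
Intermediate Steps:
k(b, p) = 20 (k(b, p) = (24 + (2 - 3)) - 3 = (24 - 1) - 3 = 23 - 3 = 20)
(2236 + 4947)*(-332 + k(-51, -23)) = (2236 + 4947)*(-332 + 20) = 7183*(-312) = -2241096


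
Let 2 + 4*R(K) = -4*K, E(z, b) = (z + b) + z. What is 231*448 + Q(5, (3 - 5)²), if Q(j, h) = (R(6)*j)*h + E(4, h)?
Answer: 103370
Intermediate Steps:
E(z, b) = b + 2*z (E(z, b) = (b + z) + z = b + 2*z)
R(K) = -½ - K (R(K) = -½ + (-4*K)/4 = -½ - K)
Q(j, h) = 8 + h - 13*h*j/2 (Q(j, h) = ((-½ - 1*6)*j)*h + (h + 2*4) = ((-½ - 6)*j)*h + (h + 8) = (-13*j/2)*h + (8 + h) = -13*h*j/2 + (8 + h) = 8 + h - 13*h*j/2)
231*448 + Q(5, (3 - 5)²) = 231*448 + (8 + (3 - 5)² - 13/2*(3 - 5)²*5) = 103488 + (8 + (-2)² - 13/2*(-2)²*5) = 103488 + (8 + 4 - 13/2*4*5) = 103488 + (8 + 4 - 130) = 103488 - 118 = 103370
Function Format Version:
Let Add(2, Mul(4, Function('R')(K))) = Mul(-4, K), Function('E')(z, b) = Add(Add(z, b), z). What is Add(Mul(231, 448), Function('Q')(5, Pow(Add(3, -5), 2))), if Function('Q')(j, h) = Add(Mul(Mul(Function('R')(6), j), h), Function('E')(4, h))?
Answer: 103370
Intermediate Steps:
Function('E')(z, b) = Add(b, Mul(2, z)) (Function('E')(z, b) = Add(Add(b, z), z) = Add(b, Mul(2, z)))
Function('R')(K) = Add(Rational(-1, 2), Mul(-1, K)) (Function('R')(K) = Add(Rational(-1, 2), Mul(Rational(1, 4), Mul(-4, K))) = Add(Rational(-1, 2), Mul(-1, K)))
Function('Q')(j, h) = Add(8, h, Mul(Rational(-13, 2), h, j)) (Function('Q')(j, h) = Add(Mul(Mul(Add(Rational(-1, 2), Mul(-1, 6)), j), h), Add(h, Mul(2, 4))) = Add(Mul(Mul(Add(Rational(-1, 2), -6), j), h), Add(h, 8)) = Add(Mul(Mul(Rational(-13, 2), j), h), Add(8, h)) = Add(Mul(Rational(-13, 2), h, j), Add(8, h)) = Add(8, h, Mul(Rational(-13, 2), h, j)))
Add(Mul(231, 448), Function('Q')(5, Pow(Add(3, -5), 2))) = Add(Mul(231, 448), Add(8, Pow(Add(3, -5), 2), Mul(Rational(-13, 2), Pow(Add(3, -5), 2), 5))) = Add(103488, Add(8, Pow(-2, 2), Mul(Rational(-13, 2), Pow(-2, 2), 5))) = Add(103488, Add(8, 4, Mul(Rational(-13, 2), 4, 5))) = Add(103488, Add(8, 4, -130)) = Add(103488, -118) = 103370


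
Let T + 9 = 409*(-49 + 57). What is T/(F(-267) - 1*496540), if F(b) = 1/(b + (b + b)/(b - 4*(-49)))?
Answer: -60114249/9147756491 ≈ -0.0065715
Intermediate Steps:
T = 3263 (T = -9 + 409*(-49 + 57) = -9 + 409*8 = -9 + 3272 = 3263)
F(b) = 1/(b + 2*b/(196 + b)) (F(b) = 1/(b + (2*b)/(b + 196)) = 1/(b + (2*b)/(196 + b)) = 1/(b + 2*b/(196 + b)))
T/(F(-267) - 1*496540) = 3263/((196 - 267)/((-267)*(198 - 267)) - 1*496540) = 3263/(-1/267*(-71)/(-69) - 496540) = 3263/(-1/267*(-1/69)*(-71) - 496540) = 3263/(-71/18423 - 496540) = 3263/(-9147756491/18423) = 3263*(-18423/9147756491) = -60114249/9147756491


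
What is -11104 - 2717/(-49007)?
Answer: -544171011/49007 ≈ -11104.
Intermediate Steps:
-11104 - 2717/(-49007) = -11104 - 2717*(-1/49007) = -11104 + 2717/49007 = -544171011/49007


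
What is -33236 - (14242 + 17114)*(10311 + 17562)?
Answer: -874019024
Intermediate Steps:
-33236 - (14242 + 17114)*(10311 + 17562) = -33236 - 31356*27873 = -33236 - 1*873985788 = -33236 - 873985788 = -874019024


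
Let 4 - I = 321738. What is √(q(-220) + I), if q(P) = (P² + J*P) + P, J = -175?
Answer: I*√235054 ≈ 484.82*I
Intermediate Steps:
I = -321734 (I = 4 - 1*321738 = 4 - 321738 = -321734)
q(P) = P² - 174*P (q(P) = (P² - 175*P) + P = P² - 174*P)
√(q(-220) + I) = √(-220*(-174 - 220) - 321734) = √(-220*(-394) - 321734) = √(86680 - 321734) = √(-235054) = I*√235054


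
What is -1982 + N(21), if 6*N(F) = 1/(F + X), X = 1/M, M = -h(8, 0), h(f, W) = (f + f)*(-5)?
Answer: -9995186/5043 ≈ -1982.0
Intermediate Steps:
h(f, W) = -10*f (h(f, W) = (2*f)*(-5) = -10*f)
M = 80 (M = -(-10)*8 = -1*(-80) = 80)
X = 1/80 ≈ 0.012500
N(F) = 1/(6*(1/80 + F)) (N(F) = 1/(6*(F + 1/80)) = 1/(6*(1/80 + F)))
-1982 + N(21) = -1982 + 40/(3*(1 + 80*21)) = -1982 + 40/(3*(1 + 1680)) = -1982 + (40/3)/1681 = -1982 + (40/3)*(1/1681) = -1982 + 40/5043 = -9995186/5043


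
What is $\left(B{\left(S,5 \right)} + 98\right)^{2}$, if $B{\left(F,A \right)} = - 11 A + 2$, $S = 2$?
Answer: $2025$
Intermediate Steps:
$B{\left(F,A \right)} = 2 - 11 A$
$\left(B{\left(S,5 \right)} + 98\right)^{2} = \left(\left(2 - 55\right) + 98\right)^{2} = \left(-53 + 98\right)^{2} = 45^{2} = 2025$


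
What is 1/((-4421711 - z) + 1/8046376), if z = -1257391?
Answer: -8046376/25461308504319 ≈ -3.1602e-7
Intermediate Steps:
1/((-4421711 - z) + 1/8046376) = 1/((-4421711 - 1*(-1257391)) + 1/8046376) = 1/((-4421711 + 1257391) + 1/8046376) = 1/(-3164320 + 1/8046376) = 1/(-25461308504319/8046376) = -8046376/25461308504319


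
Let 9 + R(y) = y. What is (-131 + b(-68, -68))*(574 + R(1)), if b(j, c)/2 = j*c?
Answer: 5160222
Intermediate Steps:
R(y) = -9 + y
b(j, c) = 2*c*j (b(j, c) = 2*(j*c) = 2*(c*j) = 2*c*j)
(-131 + b(-68, -68))*(574 + R(1)) = (-131 + 2*(-68)*(-68))*(574 + (-9 + 1)) = (-131 + 9248)*(574 - 8) = 9117*566 = 5160222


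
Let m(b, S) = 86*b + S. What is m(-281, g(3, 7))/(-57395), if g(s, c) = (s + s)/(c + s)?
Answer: 120827/286975 ≈ 0.42104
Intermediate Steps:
g(s, c) = 2*s/(c + s) (g(s, c) = (2*s)/(c + s) = 2*s/(c + s))
m(b, S) = S + 86*b
m(-281, g(3, 7))/(-57395) = (2*3/(7 + 3) + 86*(-281))/(-57395) = (2*3/10 - 24166)*(-1/57395) = (2*3*(1/10) - 24166)*(-1/57395) = (3/5 - 24166)*(-1/57395) = -120827/5*(-1/57395) = 120827/286975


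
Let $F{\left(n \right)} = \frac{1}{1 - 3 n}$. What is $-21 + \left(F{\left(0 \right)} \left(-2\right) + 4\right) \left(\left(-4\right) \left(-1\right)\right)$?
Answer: $-13$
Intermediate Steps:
$-21 + \left(F{\left(0 \right)} \left(-2\right) + 4\right) \left(\left(-4\right) \left(-1\right)\right) = -21 + \left(- \frac{1}{-1 + 3 \cdot 0} \left(-2\right) + 4\right) \left(\left(-4\right) \left(-1\right)\right) = -21 + \left(- \frac{1}{-1 + 0} \left(-2\right) + 4\right) 4 = -21 + \left(- \frac{1}{-1} \left(-2\right) + 4\right) 4 = -21 + \left(\left(-1\right) \left(-1\right) \left(-2\right) + 4\right) 4 = -21 + \left(1 \left(-2\right) + 4\right) 4 = -21 + \left(-2 + 4\right) 4 = -21 + 2 \cdot 4 = -21 + 8 = -13$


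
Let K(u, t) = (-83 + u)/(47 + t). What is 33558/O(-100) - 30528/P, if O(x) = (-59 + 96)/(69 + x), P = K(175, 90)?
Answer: -62613462/851 ≈ -73576.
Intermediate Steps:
K(u, t) = (-83 + u)/(47 + t)
P = 92/137 (P = (-83 + 175)/(47 + 90) = 92/137 ≈ 0.67153)
O(x) = 37/(69 + x)
33558/O(-100) - 30528/P = 33558/((37/(69 - 100))) - 30528/92/137 = 33558/((37/(-31))) - 30528*137/92 = 33558/((37*(-1/31))) - 1045584/23 = 33558/(-37/31) - 1045584/23 = 33558*(-31/37) - 1045584/23 = -1040298/37 - 1045584/23 = -62613462/851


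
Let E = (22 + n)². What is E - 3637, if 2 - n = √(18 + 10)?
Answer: -3033 - 96*√7 ≈ -3287.0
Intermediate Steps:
n = 2 - 2*√7 (n = 2 - √(18 + 10) = 2 - √28 = 2 - 2*√7 ≈ -3.2915)
E = (24 - 2*√7)² (E = (22 + (2 - 2*√7))² = (24 - 2*√7)² ≈ 350.01)
E - 3637 = (604 - 96*√7) - 3637 = -3033 - 96*√7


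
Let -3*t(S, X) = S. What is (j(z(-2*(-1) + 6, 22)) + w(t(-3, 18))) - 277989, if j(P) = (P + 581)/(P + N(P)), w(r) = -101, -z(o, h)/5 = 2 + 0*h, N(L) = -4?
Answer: -3893831/14 ≈ -2.7813e+5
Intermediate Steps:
t(S, X) = -S/3
z(o, h) = -10 (z(o, h) = -5*(2 + 0*h) = -5*(2 + 0) = -5*2 = -10)
j(P) = (581 + P)/(-4 + P) (j(P) = (P + 581)/(P - 4) = (581 + P)/(-4 + P))
(j(z(-2*(-1) + 6, 22)) + w(t(-3, 18))) - 277989 = ((581 - 10)/(-4 - 10) - 101) - 277989 = (571/(-14) - 101) - 277989 = (-1/14*571 - 101) - 277989 = (-571/14 - 101) - 277989 = -1985/14 - 277989 = -3893831/14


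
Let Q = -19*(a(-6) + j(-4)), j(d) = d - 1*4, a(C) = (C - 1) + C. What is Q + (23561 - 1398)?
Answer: 22562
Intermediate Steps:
a(C) = -1 + 2*C (a(C) = (-1 + C) + C = -1 + 2*C)
j(d) = -4 + d (j(d) = d - 4 = -4 + d)
Q = 399 (Q = -19*((-1 + 2*(-6)) + (-4 - 4)) = -19*((-1 - 12) - 8) = -19*(-13 - 8) = -19*(-21) = 399)
Q + (23561 - 1398) = 399 + (23561 - 1398) = 399 + 22163 = 22562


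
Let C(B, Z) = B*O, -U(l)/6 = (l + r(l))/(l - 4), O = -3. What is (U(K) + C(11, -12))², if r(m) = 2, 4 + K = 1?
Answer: 56169/49 ≈ 1146.3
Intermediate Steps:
K = -3 (K = -4 + 1 = -3)
U(l) = -6*(2 + l)/(-4 + l) (U(l) = -6*(l + 2)/(l - 4) = -6*(2 + l)/(-4 + l))
C(B, Z) = -3*B (C(B, Z) = B*(-3) = -3*B)
(U(K) + C(11, -12))² = (6*(-2 - 1*(-3))/(-4 - 3) - 3*11)² = (6*(-2 + 3)/(-7) - 33)² = (6*(-⅐)*1 - 33)² = (-6/7 - 33)² = (-237/7)² = 56169/49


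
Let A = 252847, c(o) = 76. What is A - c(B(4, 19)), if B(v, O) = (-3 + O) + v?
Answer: 252771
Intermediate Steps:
B(v, O) = -3 + O + v
A - c(B(4, 19)) = 252847 - 1*76 = 252847 - 76 = 252771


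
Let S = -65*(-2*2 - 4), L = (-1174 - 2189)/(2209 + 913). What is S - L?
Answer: 1626803/3122 ≈ 521.08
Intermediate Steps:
L = -3363/3122 ≈ -1.0772
S = 520 (S = -65*(-4 - 4) = -65*(-8) = 520)
S - L = 520 - 1*(-3363/3122) = 520 + 3363/3122 = 1626803/3122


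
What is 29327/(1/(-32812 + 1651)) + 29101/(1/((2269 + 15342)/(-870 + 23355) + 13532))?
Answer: -11693124631064/22485 ≈ -5.2004e+8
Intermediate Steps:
29327/(1/(-32812 + 1651)) + 29101/(1/((2269 + 15342)/(-870 + 23355) + 13532)) = 29327/(1/(-31161)) + 29101/(1/(17611/22485 + 13532)) = 29327/(-1/31161) + 29101/(1/(17611*(1/22485) + 13532)) = 29327*(-31161) + 29101/(1/(17611/22485 + 13532)) = -913858647 + 29101/(1/(304284631/22485)) = -913858647 + 29101/(22485/304284631) = -913858647 + 29101*(304284631/22485) = -913858647 + 8854987046731/22485 = -11693124631064/22485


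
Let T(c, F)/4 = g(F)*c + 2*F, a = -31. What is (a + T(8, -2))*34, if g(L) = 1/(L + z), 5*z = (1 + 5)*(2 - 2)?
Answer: -2142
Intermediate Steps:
z = 0 (z = ((1 + 5)*(2 - 2))/5 = (6*0)/5 = (⅕)*0 = 0)
g(L) = 1/L (g(L) = 1/(L + 0) = 1/L)
T(c, F) = 8*F + 4*c/F (T(c, F) = 4*(c/F + 2*F) = 4*(2*F + c/F) = 8*F + 4*c/F)
(a + T(8, -2))*34 = (-31 + (8*(-2) + 4*8/(-2)))*34 = (-31 + (-16 + 4*8*(-½)))*34 = (-31 + (-16 - 16))*34 = (-31 - 32)*34 = -63*34 = -2142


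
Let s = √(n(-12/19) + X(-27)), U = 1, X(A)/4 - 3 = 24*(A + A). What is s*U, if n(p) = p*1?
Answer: 6*I*√51870/19 ≈ 71.921*I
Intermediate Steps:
X(A) = 12 + 192*A (X(A) = 12 + 4*(24*(A + A)) = 12 + 4*(24*(2*A)) = 12 + 4*(48*A) = 12 + 192*A)
n(p) = p
s = 6*I*√51870/19 (s = √(-12/19 + (12 + 192*(-27))) = √(-12*1/19 + (12 - 5184)) = √(-12/19 - 5172) = √(-98280/19) = 6*I*√51870/19 ≈ 71.921*I)
s*U = (6*I*√51870/19)*1 = 6*I*√51870/19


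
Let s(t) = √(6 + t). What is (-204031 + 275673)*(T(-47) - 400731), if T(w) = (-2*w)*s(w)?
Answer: -28709170302 + 6734348*I*√41 ≈ -2.8709e+10 + 4.3121e+7*I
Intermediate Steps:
T(w) = -2*w*√(6 + w) (T(w) = (-2*w)*√(6 + w) = -2*w*√(6 + w))
(-204031 + 275673)*(T(-47) - 400731) = (-204031 + 275673)*(-2*(-47)*√(6 - 47) - 400731) = 71642*(-2*(-47)*√(-41) - 400731) = 71642*(-2*(-47)*I*√41 - 400731) = 71642*(94*I*√41 - 400731) = 71642*(-400731 + 94*I*√41) = -28709170302 + 6734348*I*√41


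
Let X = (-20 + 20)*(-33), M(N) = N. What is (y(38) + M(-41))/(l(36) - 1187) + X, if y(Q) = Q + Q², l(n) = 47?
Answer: -1441/1140 ≈ -1.2640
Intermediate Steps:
X = 0 (X = 0*(-33) = 0)
(y(38) + M(-41))/(l(36) - 1187) + X = (38*(1 + 38) - 41)/(47 - 1187) + 0 = (38*39 - 41)/(-1140) + 0 = (1482 - 41)*(-1/1140) + 0 = 1441*(-1/1140) + 0 = -1441/1140 + 0 = -1441/1140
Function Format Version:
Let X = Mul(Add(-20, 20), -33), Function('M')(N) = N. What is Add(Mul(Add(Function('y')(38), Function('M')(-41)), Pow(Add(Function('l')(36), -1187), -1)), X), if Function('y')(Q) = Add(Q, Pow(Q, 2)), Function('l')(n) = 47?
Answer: Rational(-1441, 1140) ≈ -1.2640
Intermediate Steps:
X = 0 (X = Mul(0, -33) = 0)
Add(Mul(Add(Function('y')(38), Function('M')(-41)), Pow(Add(Function('l')(36), -1187), -1)), X) = Add(Mul(Add(Mul(38, Add(1, 38)), -41), Pow(Add(47, -1187), -1)), 0) = Add(Mul(Add(Mul(38, 39), -41), Pow(-1140, -1)), 0) = Add(Mul(Add(1482, -41), Rational(-1, 1140)), 0) = Add(Mul(1441, Rational(-1, 1140)), 0) = Add(Rational(-1441, 1140), 0) = Rational(-1441, 1140)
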